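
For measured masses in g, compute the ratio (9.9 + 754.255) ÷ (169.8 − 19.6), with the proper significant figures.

5.088

9.9 + 754.255 = 764.155, limited to 1 d.p. → 4 s.f.; 169.8 − 19.6 = 150.2, limited to 1 d.p. → 4 s.f.
Carrying full precision, 764.155 ÷ 150.2 = 5.08758322237…; keep min(4, 4) = 4 s.f.
Rounded to 4 significant figures: 5.088.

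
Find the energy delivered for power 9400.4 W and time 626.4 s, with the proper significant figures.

energy delivered = 9400.4 W × 626.4 s = 5888410.56 J.
9400.4 has 5 significant figures; 626.4 has 4.
Division/multiplication keeps the fewest: 4 significant figures.
Rounded: 5.888 × 10^6 J.

5.888 × 10^6 J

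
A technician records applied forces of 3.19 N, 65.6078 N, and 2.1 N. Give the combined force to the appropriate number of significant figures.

3.19 N + 65.6078 N + 2.1 N = 70.8978 N.
Addition/subtraction keeps the fewest decimal places: 3.19 → 2 decimal places, 65.6078 → 4 decimal places, 2.1 → 1 decimal place; limit is 1.
Rounded to 1 decimal place: 70.9 N.

70.9 N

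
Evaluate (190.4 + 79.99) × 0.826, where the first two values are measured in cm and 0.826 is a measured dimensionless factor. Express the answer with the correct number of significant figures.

223 cm

190.4 cm + 79.99 cm = 270.39 cm; the sum is limited to 1 decimal place (4 s.f.).
Carrying full precision, 270.39 × 0.826 = 223.34214 cm; 0.826 has 3 s.f., so the result keeps min(4, 3) = 3 s.f.
Rounded to 3 significant figures: 223 cm.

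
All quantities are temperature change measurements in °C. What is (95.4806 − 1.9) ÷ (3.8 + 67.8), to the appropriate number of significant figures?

1.31

95.4806 − 1.9 = 93.5806, limited to 1 d.p. → 3 s.f.; 3.8 + 67.8 = 71.6, limited to 1 d.p. → 3 s.f.
Carrying full precision, 93.5806 ÷ 71.6 = 1.30699162011…; keep min(3, 3) = 3 s.f.
Rounded to 3 significant figures: 1.31.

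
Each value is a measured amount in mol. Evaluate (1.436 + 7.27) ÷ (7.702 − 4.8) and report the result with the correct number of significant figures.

1.436 + 7.27 = 8.706, limited to 2 d.p. → 3 s.f.; 7.702 − 4.8 = 2.902, limited to 1 d.p. → 2 s.f.
Carrying full precision, 8.706 ÷ 2.902 = 3; keep min(3, 2) = 2 s.f.
Rounded to 2 significant figures: 3.0.

3.0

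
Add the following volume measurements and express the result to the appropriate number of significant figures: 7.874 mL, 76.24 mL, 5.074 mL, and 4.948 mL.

7.874 mL + 76.24 mL + 5.074 mL + 4.948 mL = 94.136 mL.
Addition/subtraction keeps the fewest decimal places: 7.874 → 3 decimal places, 76.24 → 2 decimal places, 5.074 → 3 decimal places, 4.948 → 3 decimal places; limit is 2.
Rounded to 2 decimal places: 94.14 mL.

94.14 mL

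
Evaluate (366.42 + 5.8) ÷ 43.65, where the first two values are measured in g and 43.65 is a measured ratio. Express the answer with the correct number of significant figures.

366.42 g + 5.8 g = 372.22 g; the sum is limited to 1 decimal place (4 s.f.).
Carrying full precision, 372.22 ÷ 43.65 = 8.5273768614… g; 43.65 has 4 s.f., so the result keeps min(4, 4) = 4 s.f.
Rounded to 4 significant figures: 8.527 g.

8.527 g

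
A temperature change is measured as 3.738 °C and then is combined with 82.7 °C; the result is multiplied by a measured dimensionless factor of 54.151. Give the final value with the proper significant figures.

4.68 × 10^3 °C

3.738 °C + 82.7 °C = 86.438 °C; the sum is limited to 1 decimal place (3 s.f.).
Carrying full precision, 86.438 × 54.151 = 4680.704138 °C; 54.151 has 5 s.f., so the result keeps min(3, 5) = 3 s.f.
Rounded to 3 significant figures: 4.68 × 10^3 °C.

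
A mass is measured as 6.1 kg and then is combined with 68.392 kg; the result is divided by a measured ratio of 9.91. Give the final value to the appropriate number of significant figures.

6.1 kg + 68.392 kg = 74.492 kg; the sum is limited to 1 decimal place (3 s.f.).
Carrying full precision, 74.492 ÷ 9.91 = 7.51685166498… kg; 9.91 has 3 s.f., so the result keeps min(3, 3) = 3 s.f.
Rounded to 3 significant figures: 7.52 kg.

7.52 kg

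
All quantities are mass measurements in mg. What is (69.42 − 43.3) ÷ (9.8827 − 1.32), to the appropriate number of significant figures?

3.05

69.42 − 43.3 = 26.12, limited to 1 d.p. → 3 s.f.; 9.8827 − 1.32 = 8.5627, limited to 2 d.p. → 3 s.f.
Carrying full precision, 26.12 ÷ 8.5627 = 3.05043969776…; keep min(3, 3) = 3 s.f.
Rounded to 3 significant figures: 3.05.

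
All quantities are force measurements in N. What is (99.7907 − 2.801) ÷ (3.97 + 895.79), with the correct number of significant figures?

99.7907 − 2.801 = 96.9897, limited to 3 d.p. → 5 s.f.; 3.97 + 895.79 = 899.76, limited to 2 d.p. → 5 s.f.
Carrying full precision, 96.9897 ÷ 899.76 = 0.107795078688…; keep min(5, 5) = 5 s.f.
Rounded to 5 significant figures: 0.10780.

0.10780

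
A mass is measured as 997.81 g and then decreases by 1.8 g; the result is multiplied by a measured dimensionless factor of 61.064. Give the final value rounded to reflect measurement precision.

6.082 × 10⁴ g

997.81 g − 1.8 g = 996.01 g; the difference is limited to 1 decimal place (4 s.f.).
Carrying full precision, 996.01 × 61.064 = 60820.35464 g; 61.064 has 5 s.f., so the result keeps min(4, 5) = 4 s.f.
Rounded to 4 significant figures: 6.082 × 10⁴ g.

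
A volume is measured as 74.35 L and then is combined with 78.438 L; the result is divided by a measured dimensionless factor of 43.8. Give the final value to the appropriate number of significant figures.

74.35 L + 78.438 L = 152.788 L; the sum is limited to 2 decimal places (5 s.f.).
Carrying full precision, 152.788 ÷ 43.8 = 3.48831050228… L; 43.8 has 3 s.f., so the result keeps min(5, 3) = 3 s.f.
Rounded to 3 significant figures: 3.49 L.

3.49 L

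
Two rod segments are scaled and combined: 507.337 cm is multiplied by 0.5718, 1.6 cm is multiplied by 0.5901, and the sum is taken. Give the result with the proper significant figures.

291.0 cm

507.337 × 0.5718 = 290.0952966 → 290.1 cm (4 s.f., last digit at the 10^-1 place).
1.6 × 0.5901 = 0.94416 → 0.94 cm (2 s.f., last digit at the 10^-2 place).
Sum: 291.0394566 cm; keep the coarser place, 10^-1.
Result: 291.0 cm.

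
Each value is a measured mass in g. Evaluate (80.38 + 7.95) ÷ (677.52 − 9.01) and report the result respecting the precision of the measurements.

80.38 + 7.95 = 88.33, limited to 2 d.p. → 4 s.f.; 677.52 − 9.01 = 668.51, limited to 2 d.p. → 5 s.f.
Carrying full precision, 88.33 ÷ 668.51 = 0.132129661486…; keep min(4, 5) = 4 s.f.
Rounded to 4 significant figures: 1.321 × 10^-1.

1.321 × 10^-1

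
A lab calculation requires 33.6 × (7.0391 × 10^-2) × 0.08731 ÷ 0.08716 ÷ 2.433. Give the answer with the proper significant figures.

33.6 × (7.0391 × 10^-2) × 0.08731 ÷ 0.08716 ÷ 2.433 = 0.973780492302…
Multiplication/division keeps the fewest significant figures: 33.6 → 3 s.f., 7.0391 × 10^-2 → 5 s.f., 0.08731 → 4 s.f., 0.08716 → 4 s.f., 2.433 → 4 s.f.; limit is 3.
Rounded to 3 significant figures: 0.974.

0.974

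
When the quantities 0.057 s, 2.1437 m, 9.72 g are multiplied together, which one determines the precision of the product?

0.057 s

0.057 s → 2 s.f.; 2.1437 m → 5 s.f.; 9.72 g → 3 s.f.
The fewest is 2 significant figures, from 0.057 s.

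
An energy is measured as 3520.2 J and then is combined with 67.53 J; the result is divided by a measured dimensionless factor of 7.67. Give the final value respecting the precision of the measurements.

468 J

3520.2 J + 67.53 J = 3587.73 J; the sum is limited to 1 decimal place (5 s.f.).
Carrying full precision, 3587.73 ÷ 7.67 = 467.761408083… J; 7.67 has 3 s.f., so the result keeps min(5, 3) = 3 s.f.
Rounded to 3 significant figures: 468 J.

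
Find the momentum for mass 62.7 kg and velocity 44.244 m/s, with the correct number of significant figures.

momentum = 62.7 kg × 44.244 m/s = 2774.0988 kg·m/s.
62.7 has 3 significant figures; 44.244 has 5.
Division/multiplication keeps the fewest: 3 significant figures.
Rounded: 2.77 × 10³ kg·m/s.

2.77 × 10³ kg·m/s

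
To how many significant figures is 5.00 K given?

5.00: trailing zeros after a decimal point are significant.

3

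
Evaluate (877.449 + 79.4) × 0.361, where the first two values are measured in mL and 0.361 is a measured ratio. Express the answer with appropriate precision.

345 mL

877.449 mL + 79.4 mL = 956.849 mL; the sum is limited to 1 decimal place (4 s.f.).
Carrying full precision, 956.849 × 0.361 = 345.422489 mL; 0.361 has 3 s.f., so the result keeps min(4, 3) = 3 s.f.
Rounded to 3 significant figures: 345 mL.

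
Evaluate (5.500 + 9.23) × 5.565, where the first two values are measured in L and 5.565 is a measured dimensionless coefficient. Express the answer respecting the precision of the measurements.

5.500 L + 9.23 L = 14.730 L; the sum is limited to 2 decimal places (4 s.f.).
Carrying full precision, 14.730 × 5.565 = 81.97245 L; 5.565 has 4 s.f., so the result keeps min(4, 4) = 4 s.f.
Rounded to 4 significant figures: 81.97 L.

81.97 L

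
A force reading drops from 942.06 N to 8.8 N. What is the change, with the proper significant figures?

942.06 N − 8.8 N = 933.26 N.
Addition/subtraction keeps the fewest decimal places: 942.06 → 2 decimal places, 8.8 → 1 decimal place; limit is 1.
Rounded to 1 decimal place: 9.333 × 10^2 N.

9.333 × 10^2 N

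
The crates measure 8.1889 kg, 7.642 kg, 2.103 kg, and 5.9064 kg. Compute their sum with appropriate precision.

23.840 kg

8.1889 kg + 7.642 kg + 2.103 kg + 5.9064 kg = 23.8403 kg.
Addition/subtraction keeps the fewest decimal places: 8.1889 → 4 decimal places, 7.642 → 3 decimal places, 2.103 → 3 decimal places, 5.9064 → 4 decimal places; limit is 3.
Rounded to 3 decimal places: 23.840 kg.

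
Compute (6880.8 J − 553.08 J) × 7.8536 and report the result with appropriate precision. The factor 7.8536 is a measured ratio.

6880.8 J − 553.08 J = 6327.72 J; the difference is limited to 1 decimal place (5 s.f.).
Carrying full precision, 6327.72 × 7.8536 = 49695.381792 J; 7.8536 has 5 s.f., so the result keeps min(5, 5) = 5 s.f.
Rounded to 5 significant figures: 49695 J.

49695 J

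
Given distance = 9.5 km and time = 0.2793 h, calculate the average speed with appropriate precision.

34 km/h

average speed = 9.5 km ÷ 0.2793 h = 34.0136054422… km/h.
9.5 has 2 significant figures; 0.2793 has 4.
Division/multiplication keeps the fewest: 2 significant figures.
Rounded: 34 km/h.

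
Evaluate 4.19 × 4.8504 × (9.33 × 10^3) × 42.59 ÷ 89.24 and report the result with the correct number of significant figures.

9.05 × 10^4

4.19 × 4.8504 × (9.33 × 10^3) × 42.59 ÷ 89.24 = 90494.3157137…
Multiplication/division keeps the fewest significant figures: 4.19 → 3 s.f., 4.8504 → 5 s.f., 9.33 × 10^3 → 3 s.f., 42.59 → 4 s.f., 89.24 → 4 s.f.; limit is 3.
Rounded to 3 significant figures: 9.05 × 10^4.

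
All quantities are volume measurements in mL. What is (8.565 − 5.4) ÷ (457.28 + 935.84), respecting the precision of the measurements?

0.0023

8.565 − 5.4 = 3.165, limited to 1 d.p. → 2 s.f.; 457.28 + 935.84 = 1393.12, limited to 2 d.p. → 6 s.f.
Carrying full precision, 3.165 ÷ 1393.12 = 0.00227187894797…; keep min(2, 6) = 2 s.f.
Rounded to 2 significant figures: 0.0023.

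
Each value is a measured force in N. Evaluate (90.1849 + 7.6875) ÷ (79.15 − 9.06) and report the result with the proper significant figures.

1.396

90.1849 + 7.6875 = 97.8724, limited to 4 d.p. → 6 s.f.; 79.15 − 9.06 = 70.09, limited to 2 d.p. → 4 s.f.
Carrying full precision, 97.8724 ÷ 70.09 = 1.39638179484…; keep min(6, 4) = 4 s.f.
Rounded to 4 significant figures: 1.396.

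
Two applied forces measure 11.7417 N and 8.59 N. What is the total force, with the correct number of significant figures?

20.33 N

11.7417 N + 8.59 N = 20.3317 N.
Addition/subtraction keeps the fewest decimal places: 11.7417 → 4 decimal places, 8.59 → 2 decimal places; limit is 2.
Rounded to 2 decimal places: 20.33 N.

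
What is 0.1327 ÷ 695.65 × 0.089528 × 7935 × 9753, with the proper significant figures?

0.1327 ÷ 695.65 × 0.089528 × 7935 × 9753 = 1321.67346684…
Multiplication/division keeps the fewest significant figures: 0.1327 → 4 s.f., 695.65 → 5 s.f., 0.089528 → 5 s.f., 7935 → 4 s.f., 9753 → 4 s.f.; limit is 4.
Rounded to 4 significant figures: 1.322 × 10³.

1.322 × 10³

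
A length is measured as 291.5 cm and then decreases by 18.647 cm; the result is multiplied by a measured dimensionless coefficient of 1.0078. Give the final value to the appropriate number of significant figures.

2.750 × 10² cm

291.5 cm − 18.647 cm = 272.853 cm; the difference is limited to 1 decimal place (4 s.f.).
Carrying full precision, 272.853 × 1.0078 = 274.9812534 cm; 1.0078 has 5 s.f., so the result keeps min(4, 5) = 4 s.f.
Rounded to 4 significant figures: 2.750 × 10² cm.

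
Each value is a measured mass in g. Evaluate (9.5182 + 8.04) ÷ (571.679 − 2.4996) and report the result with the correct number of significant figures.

0.03085

9.5182 + 8.04 = 17.5582, limited to 2 d.p. → 4 s.f.; 571.679 − 2.4996 = 569.1794, limited to 3 d.p. → 6 s.f.
Carrying full precision, 17.5582 ÷ 569.1794 = 0.0308482703344…; keep min(4, 6) = 4 s.f.
Rounded to 4 significant figures: 0.03085.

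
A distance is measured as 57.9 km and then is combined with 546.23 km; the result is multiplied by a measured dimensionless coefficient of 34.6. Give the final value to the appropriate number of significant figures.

2.09 × 10^4 km

57.9 km + 546.23 km = 604.13 km; the sum is limited to 1 decimal place (4 s.f.).
Carrying full precision, 604.13 × 34.6 = 20902.898 km; 34.6 has 3 s.f., so the result keeps min(4, 3) = 3 s.f.
Rounded to 3 significant figures: 2.09 × 10^4 km.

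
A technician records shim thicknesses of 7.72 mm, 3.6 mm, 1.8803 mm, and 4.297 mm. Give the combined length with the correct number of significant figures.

7.72 mm + 3.6 mm + 1.8803 mm + 4.297 mm = 17.4973 mm.
Addition/subtraction keeps the fewest decimal places: 7.72 → 2 decimal places, 3.6 → 1 decimal place, 1.8803 → 4 decimal places, 4.297 → 3 decimal places; limit is 1.
Rounded to 1 decimal place: 17.5 mm.

17.5 mm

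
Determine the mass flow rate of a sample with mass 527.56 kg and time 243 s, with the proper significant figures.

mass flow rate = 527.56 kg ÷ 243 s = 2.17102880658… kg/s.
527.56 has 5 significant figures; 243 has 3.
Division/multiplication keeps the fewest: 3 significant figures.
Rounded: 2.17 kg/s.

2.17 kg/s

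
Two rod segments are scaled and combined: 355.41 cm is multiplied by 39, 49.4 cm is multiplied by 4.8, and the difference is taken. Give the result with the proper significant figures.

1.4 × 10^4 cm

355.41 × 39 = 13860.99 → 1.4 × 10^4 cm (2 s.f., last digit at the 10^3 place).
49.4 × 4.8 = 237.12 → 2.4 × 10^2 cm (2 s.f., last digit at the 10^1 place).
Difference: 13623.87 cm; keep the coarser place, 10^3.
Result: 1.4 × 10^4 cm.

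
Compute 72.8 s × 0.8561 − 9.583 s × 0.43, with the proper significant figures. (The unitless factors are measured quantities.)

72.8 × 0.8561 = 62.32408 → 62.3 s (3 s.f., last digit at the 10^-1 place).
9.583 × 0.43 = 4.12069 → 4.1 s (2 s.f., last digit at the 10^-1 place).
Difference: 58.20339 s; keep the coarser place, 10^-1.
Result: 58.2 s.

58.2 s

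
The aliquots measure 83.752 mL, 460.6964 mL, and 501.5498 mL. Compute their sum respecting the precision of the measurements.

83.752 mL + 460.6964 mL + 501.5498 mL = 1045.9982 mL.
Addition/subtraction keeps the fewest decimal places: 83.752 → 3 decimal places, 460.6964 → 4 decimal places, 501.5498 → 4 decimal places; limit is 3.
Rounded to 3 decimal places: 1045.998 mL.

1045.998 mL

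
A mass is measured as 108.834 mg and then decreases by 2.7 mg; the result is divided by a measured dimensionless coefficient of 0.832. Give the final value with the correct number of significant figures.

1.28 × 10^2 mg

108.834 mg − 2.7 mg = 106.134 mg; the difference is limited to 1 decimal place (4 s.f.).
Carrying full precision, 106.134 ÷ 0.832 = 127.564903846… mg; 0.832 has 3 s.f., so the result keeps min(4, 3) = 3 s.f.
Rounded to 3 significant figures: 1.28 × 10^2 mg.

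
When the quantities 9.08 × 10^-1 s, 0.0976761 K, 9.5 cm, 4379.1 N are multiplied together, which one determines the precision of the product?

9.08 × 10^-1 s → 3 s.f.; 0.0976761 K → 6 s.f.; 9.5 cm → 2 s.f.; 4379.1 N → 5 s.f.
The fewest is 2 significant figures, from 9.5 cm.

9.5 cm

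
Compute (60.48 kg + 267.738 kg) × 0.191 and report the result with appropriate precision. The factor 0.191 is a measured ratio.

62.7 kg

60.48 kg + 267.738 kg = 328.218 kg; the sum is limited to 2 decimal places (5 s.f.).
Carrying full precision, 328.218 × 0.191 = 62.689638 kg; 0.191 has 3 s.f., so the result keeps min(5, 3) = 3 s.f.
Rounded to 3 significant figures: 62.7 kg.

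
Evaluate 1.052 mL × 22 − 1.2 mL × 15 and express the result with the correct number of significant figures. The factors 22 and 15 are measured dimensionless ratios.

1.052 × 22 = 23.144 → 23 mL (2 s.f., last digit at the 10^0 place).
1.2 × 15 = 18 → 18 mL (2 s.f., last digit at the 10^0 place).
Difference: 5.144 mL; keep the coarser place, 10^0.
Result: 5 mL.

5 mL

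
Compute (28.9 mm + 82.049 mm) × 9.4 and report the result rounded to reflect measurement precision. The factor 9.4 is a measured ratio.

28.9 mm + 82.049 mm = 110.949 mm; the sum is limited to 1 decimal place (4 s.f.).
Carrying full precision, 110.949 × 9.4 = 1042.9206 mm; 9.4 has 2 s.f., so the result keeps min(4, 2) = 2 s.f.
Rounded to 2 significant figures: 1.0 × 10^3 mm.

1.0 × 10^3 mm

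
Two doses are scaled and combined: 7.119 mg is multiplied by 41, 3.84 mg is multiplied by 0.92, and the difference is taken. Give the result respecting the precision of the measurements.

7.119 × 41 = 291.879 → 2.9 × 10^2 mg (2 s.f., last digit at the 10^1 place).
3.84 × 0.92 = 3.5328 → 3.5 mg (2 s.f., last digit at the 10^-1 place).
Difference: 288.3462 mg; keep the coarser place, 10^1.
Result: 2.9 × 10^2 mg.

2.9 × 10^2 mg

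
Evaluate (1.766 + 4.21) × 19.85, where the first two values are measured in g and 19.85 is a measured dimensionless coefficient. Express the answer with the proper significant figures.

1.766 g + 4.21 g = 5.976 g; the sum is limited to 2 decimal places (3 s.f.).
Carrying full precision, 5.976 × 19.85 = 118.6236 g; 19.85 has 4 s.f., so the result keeps min(3, 4) = 3 s.f.
Rounded to 3 significant figures: 119 g.

119 g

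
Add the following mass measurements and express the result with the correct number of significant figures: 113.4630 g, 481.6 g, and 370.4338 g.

113.4630 g + 481.6 g + 370.4338 g = 965.4968 g.
Addition/subtraction keeps the fewest decimal places: 113.4630 → 4 decimal places, 481.6 → 1 decimal place, 370.4338 → 4 decimal places; limit is 1.
Rounded to 1 decimal place: 965.5 g.

965.5 g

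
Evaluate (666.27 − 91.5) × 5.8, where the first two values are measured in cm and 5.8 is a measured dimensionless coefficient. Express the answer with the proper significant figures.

666.27 cm − 91.5 cm = 574.77 cm; the difference is limited to 1 decimal place (4 s.f.).
Carrying full precision, 574.77 × 5.8 = 3333.666 cm; 5.8 has 2 s.f., so the result keeps min(4, 2) = 2 s.f.
Rounded to 2 significant figures: 3.3 × 10^3 cm.

3.3 × 10^3 cm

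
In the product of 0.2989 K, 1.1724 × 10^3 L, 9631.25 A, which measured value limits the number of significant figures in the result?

0.2989 K → 4 s.f.; 1.1724 × 10^3 L → 5 s.f.; 9631.25 A → 6 s.f.
The fewest is 4 significant figures, from 0.2989 K.

0.2989 K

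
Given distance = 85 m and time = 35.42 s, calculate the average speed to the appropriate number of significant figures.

average speed = 85 m ÷ 35.42 s = 2.3997741389… m/s.
85 has 2 significant figures; 35.42 has 4.
Division/multiplication keeps the fewest: 2 significant figures.
Rounded: 2.4 m/s.

2.4 m/s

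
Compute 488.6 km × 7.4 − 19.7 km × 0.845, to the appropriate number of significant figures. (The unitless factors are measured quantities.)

3.6 × 10³ km

488.6 × 7.4 = 3615.64 → 3.6 × 10³ km (2 s.f., last digit at the 10^2 place).
19.7 × 0.845 = 16.6465 → 16.6 km (3 s.f., last digit at the 10^-1 place).
Difference: 3598.9935 km; keep the coarser place, 10^2.
Result: 3.6 × 10³ km.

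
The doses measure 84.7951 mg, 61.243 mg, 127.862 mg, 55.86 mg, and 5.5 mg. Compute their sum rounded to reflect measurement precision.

84.7951 mg + 61.243 mg + 127.862 mg + 55.86 mg + 5.5 mg = 335.2601 mg.
Addition/subtraction keeps the fewest decimal places: 84.7951 → 4 decimal places, 61.243 → 3 decimal places, 127.862 → 3 decimal places, 55.86 → 2 decimal places, 5.5 → 1 decimal place; limit is 1.
Rounded to 1 decimal place: 3.353 × 10² mg.

3.353 × 10² mg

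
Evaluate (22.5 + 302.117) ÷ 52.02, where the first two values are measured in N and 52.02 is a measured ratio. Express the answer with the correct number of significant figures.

22.5 N + 302.117 N = 324.617 N; the sum is limited to 1 decimal place (4 s.f.).
Carrying full precision, 324.617 ÷ 52.02 = 6.24023452518… N; 52.02 has 4 s.f., so the result keeps min(4, 4) = 4 s.f.
Rounded to 4 significant figures: 6.240 N.

6.240 N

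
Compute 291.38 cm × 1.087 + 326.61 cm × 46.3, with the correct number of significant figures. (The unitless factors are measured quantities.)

1.54 × 10^4 cm

291.38 × 1.087 = 316.73006 → 316.7 cm (4 s.f., last digit at the 10^-1 place).
326.61 × 46.3 = 15122.043 → 1.51 × 10^4 cm (3 s.f., last digit at the 10^2 place).
Sum: 15438.77306 cm; keep the coarser place, 10^2.
Result: 1.54 × 10^4 cm.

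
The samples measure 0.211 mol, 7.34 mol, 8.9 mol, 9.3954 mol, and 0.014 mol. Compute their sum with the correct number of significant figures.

25.9 mol

0.211 mol + 7.34 mol + 8.9 mol + 9.3954 mol + 0.014 mol = 25.8604 mol.
Addition/subtraction keeps the fewest decimal places: 0.211 → 3 decimal places, 7.34 → 2 decimal places, 8.9 → 1 decimal place, 9.3954 → 4 decimal places, 0.014 → 3 decimal places; limit is 1.
Rounded to 1 decimal place: 25.9 mol.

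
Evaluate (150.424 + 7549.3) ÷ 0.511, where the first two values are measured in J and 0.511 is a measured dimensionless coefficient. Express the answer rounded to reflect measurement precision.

1.51 × 10^4 J

150.424 J + 7549.3 J = 7699.724 J; the sum is limited to 1 decimal place (5 s.f.).
Carrying full precision, 7699.724 ÷ 0.511 = 15067.9530333… J; 0.511 has 3 s.f., so the result keeps min(5, 3) = 3 s.f.
Rounded to 3 significant figures: 1.51 × 10^4 J.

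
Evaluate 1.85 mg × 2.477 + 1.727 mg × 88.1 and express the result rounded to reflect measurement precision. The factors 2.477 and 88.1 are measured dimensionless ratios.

157 mg

1.85 × 2.477 = 4.58245 → 4.58 mg (3 s.f., last digit at the 10^-2 place).
1.727 × 88.1 = 152.1487 → 152 mg (3 s.f., last digit at the 10^0 place).
Sum: 156.73115 mg; keep the coarser place, 10^0.
Result: 157 mg.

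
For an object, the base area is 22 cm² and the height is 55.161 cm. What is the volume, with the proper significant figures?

1.2 × 10^3 cm³

volume = 22 cm² × 55.161 cm = 1213.542 cm³.
22 has 2 significant figures; 55.161 has 5.
Division/multiplication keeps the fewest: 2 significant figures.
Rounded: 1.2 × 10^3 cm³.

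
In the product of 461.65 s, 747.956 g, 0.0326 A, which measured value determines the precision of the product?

0.0326 A

461.65 s → 5 s.f.; 747.956 g → 6 s.f.; 0.0326 A → 3 s.f.
The fewest is 3 significant figures, from 0.0326 A.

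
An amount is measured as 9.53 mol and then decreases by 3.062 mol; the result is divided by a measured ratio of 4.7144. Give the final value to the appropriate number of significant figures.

9.53 mol − 3.062 mol = 6.468 mol; the difference is limited to 2 decimal places (3 s.f.).
Carrying full precision, 6.468 ÷ 4.7144 = 1.3719667402… mol; 4.7144 has 5 s.f., so the result keeps min(3, 5) = 3 s.f.
Rounded to 3 significant figures: 1.37 mol.

1.37 mol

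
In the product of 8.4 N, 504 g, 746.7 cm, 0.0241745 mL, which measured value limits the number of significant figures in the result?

8.4 N

8.4 N → 2 s.f.; 504 g → 3 s.f.; 746.7 cm → 4 s.f.; 0.0241745 mL → 6 s.f.
The fewest is 2 significant figures, from 8.4 N.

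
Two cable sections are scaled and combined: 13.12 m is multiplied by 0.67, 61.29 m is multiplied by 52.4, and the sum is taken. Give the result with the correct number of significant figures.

13.12 × 0.67 = 8.7904 → 8.8 m (2 s.f., last digit at the 10^-1 place).
61.29 × 52.4 = 3211.596 → 3.21 × 10³ m (3 s.f., last digit at the 10^1 place).
Sum: 3220.3864 m; keep the coarser place, 10^1.
Result: 3.22 × 10³ m.

3.22 × 10³ m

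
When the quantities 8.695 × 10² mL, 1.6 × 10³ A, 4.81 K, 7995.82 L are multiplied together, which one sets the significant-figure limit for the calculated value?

1.6 × 10³ A

8.695 × 10² mL → 4 s.f.; 1.6 × 10³ A → 2 s.f.; 4.81 K → 3 s.f.; 7995.82 L → 6 s.f.
The fewest is 2 significant figures, from 1.6 × 10³ A.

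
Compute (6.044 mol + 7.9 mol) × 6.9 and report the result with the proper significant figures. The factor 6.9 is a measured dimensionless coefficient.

96 mol

6.044 mol + 7.9 mol = 13.944 mol; the sum is limited to 1 decimal place (3 s.f.).
Carrying full precision, 13.944 × 6.9 = 96.2136 mol; 6.9 has 2 s.f., so the result keeps min(3, 2) = 2 s.f.
Rounded to 2 significant figures: 96 mol.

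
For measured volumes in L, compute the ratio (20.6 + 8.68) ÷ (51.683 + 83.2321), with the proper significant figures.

20.6 + 8.68 = 29.28, limited to 1 d.p. → 3 s.f.; 51.683 + 83.2321 = 134.9151, limited to 3 d.p. → 6 s.f.
Carrying full precision, 29.28 ÷ 134.9151 = 0.217025373735…; keep min(3, 6) = 3 s.f.
Rounded to 3 significant figures: 0.217.

0.217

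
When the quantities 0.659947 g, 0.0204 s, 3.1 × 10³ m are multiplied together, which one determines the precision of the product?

3.1 × 10³ m

0.659947 g → 6 s.f.; 0.0204 s → 3 s.f.; 3.1 × 10³ m → 2 s.f.
The fewest is 2 significant figures, from 3.1 × 10³ m.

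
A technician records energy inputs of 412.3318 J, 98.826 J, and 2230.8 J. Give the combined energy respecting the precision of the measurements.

412.3318 J + 98.826 J + 2230.8 J = 2741.9578 J.
Addition/subtraction keeps the fewest decimal places: 412.3318 → 4 decimal places, 98.826 → 3 decimal places, 2230.8 → 1 decimal place; limit is 1.
Rounded to 1 decimal place: 2742.0 J.

2742.0 J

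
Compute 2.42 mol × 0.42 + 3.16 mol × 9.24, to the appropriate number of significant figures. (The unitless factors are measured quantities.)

30.2 mol

2.42 × 0.42 = 1.0164 → 1.0 mol (2 s.f., last digit at the 10^-1 place).
3.16 × 9.24 = 29.1984 → 29.2 mol (3 s.f., last digit at the 10^-1 place).
Sum: 30.2148 mol; keep the coarser place, 10^-1.
Result: 30.2 mol.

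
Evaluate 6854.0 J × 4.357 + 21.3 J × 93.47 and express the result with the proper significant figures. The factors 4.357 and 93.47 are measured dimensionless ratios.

6854.0 × 4.357 = 29862.878 → 2.986 × 10^4 J (4 s.f., last digit at the 10^1 place).
21.3 × 93.47 = 1990.911 → 1.99 × 10^3 J (3 s.f., last digit at the 10^1 place).
Sum: 31853.789 J; keep the coarser place, 10^1.
Result: 3.185 × 10^4 J.

3.185 × 10^4 J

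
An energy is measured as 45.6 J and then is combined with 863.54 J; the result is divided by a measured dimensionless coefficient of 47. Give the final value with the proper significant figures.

19 J

45.6 J + 863.54 J = 909.14 J; the sum is limited to 1 decimal place (4 s.f.).
Carrying full precision, 909.14 ÷ 47 = 19.3434042553… J; 47 has 2 s.f., so the result keeps min(4, 2) = 2 s.f.
Rounded to 2 significant figures: 19 J.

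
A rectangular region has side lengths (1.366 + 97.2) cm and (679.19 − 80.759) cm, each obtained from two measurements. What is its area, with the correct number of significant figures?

1.366 + 97.2 = 98.566, limited to 1 d.p. → 3 s.f.; 679.19 − 80.759 = 598.431, limited to 2 d.p. → 5 s.f.
Carrying full precision, 98.566 × 598.431 = 58984.949946; keep min(3, 5) = 3 s.f.
Rounded to 3 significant figures: 5.90 × 10⁴ cm².

5.90 × 10⁴ cm²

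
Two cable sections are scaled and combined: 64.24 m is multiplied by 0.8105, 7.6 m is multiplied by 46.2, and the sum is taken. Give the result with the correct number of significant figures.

4.0 × 10^2 m

64.24 × 0.8105 = 52.06652 → 52.07 m (4 s.f., last digit at the 10^-2 place).
7.6 × 46.2 = 351.12 → 3.5 × 10^2 m (2 s.f., last digit at the 10^1 place).
Sum: 403.18652 m; keep the coarser place, 10^1.
Result: 4.0 × 10^2 m.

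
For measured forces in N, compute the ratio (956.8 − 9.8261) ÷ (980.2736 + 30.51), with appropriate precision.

0.9369

956.8 − 9.8261 = 946.9739, limited to 1 d.p. → 4 s.f.; 980.2736 + 30.51 = 1010.7836, limited to 2 d.p. → 6 s.f.
Carrying full precision, 946.9739 ÷ 1010.7836 = 0.936871057267…; keep min(4, 6) = 4 s.f.
Rounded to 4 significant figures: 0.9369.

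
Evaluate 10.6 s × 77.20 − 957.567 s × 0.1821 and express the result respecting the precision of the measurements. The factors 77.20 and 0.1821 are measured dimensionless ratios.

10.6 × 77.20 = 818.32 → 818 s (3 s.f., last digit at the 10^0 place).
957.567 × 0.1821 = 174.3729507 → 174.4 s (4 s.f., last digit at the 10^-1 place).
Difference: 643.9470493 s; keep the coarser place, 10^0.
Result: 644 s.

644 s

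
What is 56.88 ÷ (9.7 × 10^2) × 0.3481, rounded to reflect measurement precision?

0.020

56.88 ÷ (9.7 × 10^2) × 0.3481 = 0.0204122969072…
Multiplication/division keeps the fewest significant figures: 56.88 → 4 s.f., 9.7 × 10^2 → 2 s.f., 0.3481 → 4 s.f.; limit is 2.
Rounded to 2 significant figures: 0.020.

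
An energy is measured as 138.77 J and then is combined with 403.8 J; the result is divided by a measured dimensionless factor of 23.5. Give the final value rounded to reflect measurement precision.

138.77 J + 403.8 J = 542.57 J; the sum is limited to 1 decimal place (4 s.f.).
Carrying full precision, 542.57 ÷ 23.5 = 23.0880851064… J; 23.5 has 3 s.f., so the result keeps min(4, 3) = 3 s.f.
Rounded to 3 significant figures: 23.1 J.

23.1 J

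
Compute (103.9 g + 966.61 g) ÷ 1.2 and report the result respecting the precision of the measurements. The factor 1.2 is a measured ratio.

103.9 g + 966.61 g = 1070.51 g; the sum is limited to 1 decimal place (5 s.f.).
Carrying full precision, 1070.51 ÷ 1.2 = 892.091666667… g; 1.2 has 2 s.f., so the result keeps min(5, 2) = 2 s.f.
Rounded to 2 significant figures: 8.9 × 10^2 g.

8.9 × 10^2 g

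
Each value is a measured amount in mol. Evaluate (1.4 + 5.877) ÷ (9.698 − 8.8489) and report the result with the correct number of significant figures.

8.6

1.4 + 5.877 = 7.277, limited to 1 d.p. → 2 s.f.; 9.698 − 8.8489 = 0.8491, limited to 3 d.p. → 3 s.f.
Carrying full precision, 7.277 ÷ 0.8491 = 8.57025085385…; keep min(2, 3) = 2 s.f.
Rounded to 2 significant figures: 8.6.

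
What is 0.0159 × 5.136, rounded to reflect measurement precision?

0.0817

0.0159 × 5.136 = 0.0816624
Multiplication/division keeps the fewest significant figures: 0.0159 → 3 s.f., 5.136 → 4 s.f.; limit is 3.
Rounded to 3 significant figures: 0.0817.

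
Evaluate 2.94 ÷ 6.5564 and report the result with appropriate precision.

2.94 ÷ 6.5564 = 0.448416814105…
Multiplication/division keeps the fewest significant figures: 2.94 → 3 s.f., 6.5564 → 5 s.f.; limit is 3.
Rounded to 3 significant figures: 0.448.

0.448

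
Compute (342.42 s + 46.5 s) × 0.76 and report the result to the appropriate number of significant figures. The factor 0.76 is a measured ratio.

3.0 × 10^2 s

342.42 s + 46.5 s = 388.92 s; the sum is limited to 1 decimal place (4 s.f.).
Carrying full precision, 388.92 × 0.76 = 295.5792 s; 0.76 has 2 s.f., so the result keeps min(4, 2) = 2 s.f.
Rounded to 2 significant figures: 3.0 × 10^2 s.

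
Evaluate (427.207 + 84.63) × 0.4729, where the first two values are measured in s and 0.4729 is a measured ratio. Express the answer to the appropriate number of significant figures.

427.207 s + 84.63 s = 511.837 s; the sum is limited to 2 decimal places (5 s.f.).
Carrying full precision, 511.837 × 0.4729 = 242.0477173 s; 0.4729 has 4 s.f., so the result keeps min(5, 4) = 4 s.f.
Rounded to 4 significant figures: 242.0 s.

242.0 s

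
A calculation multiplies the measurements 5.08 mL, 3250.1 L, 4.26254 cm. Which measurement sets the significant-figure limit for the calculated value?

5.08 mL → 3 s.f.; 3250.1 L → 5 s.f.; 4.26254 cm → 6 s.f.
The fewest is 3 significant figures, from 5.08 mL.

5.08 mL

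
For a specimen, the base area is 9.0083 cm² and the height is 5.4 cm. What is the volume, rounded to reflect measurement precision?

volume = 9.0083 cm² × 5.4 cm = 48.64482 cm³.
9.0083 has 5 significant figures; 5.4 has 2.
Division/multiplication keeps the fewest: 2 significant figures.
Rounded: 49 cm³.

49 cm³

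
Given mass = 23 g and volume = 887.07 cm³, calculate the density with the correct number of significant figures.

density = 23 g ÷ 887.07 cm³ = 0.0259280552831… g/cm³.
23 has 2 significant figures; 887.07 has 5.
Division/multiplication keeps the fewest: 2 significant figures.
Rounded: 0.026 g/cm³.

0.026 g/cm³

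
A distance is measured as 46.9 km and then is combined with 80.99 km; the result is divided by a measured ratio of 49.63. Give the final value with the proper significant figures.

46.9 km + 80.99 km = 127.89 km; the sum is limited to 1 decimal place (4 s.f.).
Carrying full precision, 127.89 ÷ 49.63 = 2.57686882934… km; 49.63 has 4 s.f., so the result keeps min(4, 4) = 4 s.f.
Rounded to 4 significant figures: 2.577 km.

2.577 km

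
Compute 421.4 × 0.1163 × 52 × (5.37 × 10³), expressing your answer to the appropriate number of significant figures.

421.4 × 0.1163 × 52 × (5.37 × 10³) = 13685222.8968
Multiplication/division keeps the fewest significant figures: 421.4 → 4 s.f., 0.1163 → 4 s.f., 52 → 2 s.f., 5.37 × 10³ → 3 s.f.; limit is 2.
Rounded to 2 significant figures: 1.4 × 10⁷.

1.4 × 10⁷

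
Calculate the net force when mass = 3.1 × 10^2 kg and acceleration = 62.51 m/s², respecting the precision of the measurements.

net force = 3.1 × 10^2 kg × 62.51 m/s² = 19378.1 N.
3.1 × 10^2 has 2 significant figures; 62.51 has 4.
Division/multiplication keeps the fewest: 2 significant figures.
Rounded: 1.9 × 10^4 N.

1.9 × 10^4 N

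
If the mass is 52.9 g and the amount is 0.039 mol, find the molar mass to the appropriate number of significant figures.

1.4 × 10^3 g/mol

molar mass = 52.9 g ÷ 0.039 mol = 1356.41025641… g/mol.
52.9 has 3 significant figures; 0.039 has 2.
Division/multiplication keeps the fewest: 2 significant figures.
Rounded: 1.4 × 10^3 g/mol.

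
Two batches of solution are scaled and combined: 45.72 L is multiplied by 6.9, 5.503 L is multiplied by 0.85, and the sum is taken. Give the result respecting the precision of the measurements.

3.2 × 10^2 L

45.72 × 6.9 = 315.468 → 3.2 × 10^2 L (2 s.f., last digit at the 10^1 place).
5.503 × 0.85 = 4.67755 → 4.7 L (2 s.f., last digit at the 10^-1 place).
Sum: 320.14555 L; keep the coarser place, 10^1.
Result: 3.2 × 10^2 L.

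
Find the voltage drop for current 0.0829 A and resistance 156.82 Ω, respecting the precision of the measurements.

13.0 V

voltage drop = 0.0829 A × 156.82 Ω = 13.000378 V.
0.0829 has 3 significant figures; 156.82 has 5.
Division/multiplication keeps the fewest: 3 significant figures.
Rounded: 13.0 V.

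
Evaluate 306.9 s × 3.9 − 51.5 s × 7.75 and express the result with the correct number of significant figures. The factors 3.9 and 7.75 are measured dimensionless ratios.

306.9 × 3.9 = 1196.91 → 1.2 × 10^3 s (2 s.f., last digit at the 10^2 place).
51.5 × 7.75 = 399.125 → 399 s (3 s.f., last digit at the 10^0 place).
Difference: 797.785 s; keep the coarser place, 10^2.
Result: 8 × 10^2 s.

8 × 10^2 s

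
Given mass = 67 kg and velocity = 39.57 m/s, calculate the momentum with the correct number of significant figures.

2.7 × 10^3 kg·m/s

momentum = 67 kg × 39.57 m/s = 2651.19 kg·m/s.
67 has 2 significant figures; 39.57 has 4.
Division/multiplication keeps the fewest: 2 significant figures.
Rounded: 2.7 × 10^3 kg·m/s.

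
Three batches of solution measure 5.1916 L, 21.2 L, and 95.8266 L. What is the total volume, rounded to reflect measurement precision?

5.1916 L + 21.2 L + 95.8266 L = 122.2182 L.
Addition/subtraction keeps the fewest decimal places: 5.1916 → 4 decimal places, 21.2 → 1 decimal place, 95.8266 → 4 decimal places; limit is 1.
Rounded to 1 decimal place: 122.2 L.

122.2 L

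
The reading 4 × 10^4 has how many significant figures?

1

4 × 10^4: in scientific notation every digit of the coefficient is significant.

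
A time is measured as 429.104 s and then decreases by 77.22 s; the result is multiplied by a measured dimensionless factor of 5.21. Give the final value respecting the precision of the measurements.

429.104 s − 77.22 s = 351.884 s; the difference is limited to 2 decimal places (5 s.f.).
Carrying full precision, 351.884 × 5.21 = 1833.31564 s; 5.21 has 3 s.f., so the result keeps min(5, 3) = 3 s.f.
Rounded to 3 significant figures: 1.83 × 10^3 s.

1.83 × 10^3 s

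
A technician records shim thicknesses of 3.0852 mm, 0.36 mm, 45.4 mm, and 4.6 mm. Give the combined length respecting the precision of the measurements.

3.0852 mm + 0.36 mm + 45.4 mm + 4.6 mm = 53.4452 mm.
Addition/subtraction keeps the fewest decimal places: 3.0852 → 4 decimal places, 0.36 → 2 decimal places, 45.4 → 1 decimal place, 4.6 → 1 decimal place; limit is 1.
Rounded to 1 decimal place: 53.4 mm.

53.4 mm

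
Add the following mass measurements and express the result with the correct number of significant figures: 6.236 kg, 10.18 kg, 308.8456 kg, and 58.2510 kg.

6.236 kg + 10.18 kg + 308.8456 kg + 58.2510 kg = 383.5126 kg.
Addition/subtraction keeps the fewest decimal places: 6.236 → 3 decimal places, 10.18 → 2 decimal places, 308.8456 → 4 decimal places, 58.2510 → 4 decimal places; limit is 2.
Rounded to 2 decimal places: 383.51 kg.

383.51 kg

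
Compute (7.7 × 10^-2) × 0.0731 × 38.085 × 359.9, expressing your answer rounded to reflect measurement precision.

77

(7.7 × 10^-2) × 0.0731 × 38.085 × 359.9 = 77.151417316…
Multiplication/division keeps the fewest significant figures: 7.7 × 10^-2 → 2 s.f., 0.0731 → 3 s.f., 38.085 → 5 s.f., 359.9 → 4 s.f.; limit is 2.
Rounded to 2 significant figures: 77.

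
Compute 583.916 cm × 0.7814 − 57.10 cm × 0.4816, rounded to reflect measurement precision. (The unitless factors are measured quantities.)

428.8 cm

583.916 × 0.7814 = 456.2719624 → 456.3 cm (4 s.f., last digit at the 10^-1 place).
57.10 × 0.4816 = 27.49936 → 27.50 cm (4 s.f., last digit at the 10^-2 place).
Difference: 428.7726024 cm; keep the coarser place, 10^-1.
Result: 428.8 cm.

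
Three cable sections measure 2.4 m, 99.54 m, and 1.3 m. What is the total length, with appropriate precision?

103.2 m

2.4 m + 99.54 m + 1.3 m = 103.24 m.
Addition/subtraction keeps the fewest decimal places: 2.4 → 1 decimal place, 99.54 → 2 decimal places, 1.3 → 1 decimal place; limit is 1.
Rounded to 1 decimal place: 103.2 m.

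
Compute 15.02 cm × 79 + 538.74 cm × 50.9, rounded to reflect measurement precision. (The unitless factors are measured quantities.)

2.86 × 10⁴ cm

15.02 × 79 = 1186.58 → 1.2 × 10³ cm (2 s.f., last digit at the 10^2 place).
538.74 × 50.9 = 27421.866 → 2.74 × 10⁴ cm (3 s.f., last digit at the 10^2 place).
Sum: 28608.446 cm; keep the coarser place, 10^2.
Result: 2.86 × 10⁴ cm.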